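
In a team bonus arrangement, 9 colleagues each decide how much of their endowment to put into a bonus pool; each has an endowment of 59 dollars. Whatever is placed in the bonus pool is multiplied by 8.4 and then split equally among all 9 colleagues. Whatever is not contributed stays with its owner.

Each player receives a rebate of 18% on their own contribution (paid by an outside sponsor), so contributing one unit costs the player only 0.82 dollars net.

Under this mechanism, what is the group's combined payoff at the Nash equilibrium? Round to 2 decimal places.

Under the mechanism each unit contributed yields (8.4/9) / 0.82 = 1.1382 back to its contributor per unit of net cost, which exceeds 1, making full contribution the dominant choice for everyone.
So the Nash equilibrium is full contribution by all 9; the group earns 9 × (59 × 0.18 + 8.4 × 59) = 4555.98.

4555.98 dollars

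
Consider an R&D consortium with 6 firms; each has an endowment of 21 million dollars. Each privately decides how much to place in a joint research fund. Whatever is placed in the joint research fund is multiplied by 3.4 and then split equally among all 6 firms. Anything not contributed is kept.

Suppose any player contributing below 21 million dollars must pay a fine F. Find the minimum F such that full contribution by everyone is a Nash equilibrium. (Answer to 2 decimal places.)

Given the others contribute fully, the best deviation is to contribute 0 (any partial contribution still incurs the fine and gives up units whose private return 0.5667 is below 1).
Deviating from 21 to 0 saves 21 million dollars but forfeits the deviator's share of the drop in the joint research fund: 3.4/6 × 21 = 11.90.
So the deviation gain is 21 − 11.90 = 9.10, and the fine must be at least 9.10 million dollars to wipe it out.

9.10 million dollars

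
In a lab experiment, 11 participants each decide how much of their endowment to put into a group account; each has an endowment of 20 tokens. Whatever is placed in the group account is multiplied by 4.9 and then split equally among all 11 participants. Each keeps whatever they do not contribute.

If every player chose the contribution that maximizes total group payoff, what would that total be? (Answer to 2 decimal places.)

Each contributed unit returns 4.900 to the group as a whole (0.4455 to each of 11 players), which exceeds 1, so the social optimum is full contribution: group total = 4.900 × 220 = 1078.00.

1078.00 tokens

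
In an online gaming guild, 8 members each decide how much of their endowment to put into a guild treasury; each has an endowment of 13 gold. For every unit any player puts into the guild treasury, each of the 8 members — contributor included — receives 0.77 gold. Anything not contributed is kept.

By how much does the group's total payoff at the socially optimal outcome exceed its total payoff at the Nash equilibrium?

The private return per contributed unit is 0.77 < 1, so contributing 0 is dominant for every player. At the Nash equilibrium everyone keeps their 13, and the group total is 8 × 13 = 104.
Each contributed unit returns 6.160 to the group as a whole (0.77 to each of 8 players), which exceeds 1, so the social optimum is full contribution: group total = 6.160 × 104 = 640.64.
Efficiency loss = 640.64 − 104 = 536.64.

536.64 gold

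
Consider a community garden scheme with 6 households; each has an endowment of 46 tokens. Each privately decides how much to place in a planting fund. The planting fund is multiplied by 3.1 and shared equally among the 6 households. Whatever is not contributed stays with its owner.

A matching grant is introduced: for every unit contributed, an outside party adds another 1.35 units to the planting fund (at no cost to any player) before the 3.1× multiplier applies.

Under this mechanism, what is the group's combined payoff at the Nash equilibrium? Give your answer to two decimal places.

With the mechanism, a contributed unit returns 3.1 × 2.35 / 6 = 1.2142 per unit of net cost to the contributor — now above 1 — so contributing fully is weakly dominant for every player.
So the Nash equilibrium is full contribution by all 6; the group earns 3.1 × 2.35 × 276 = 2010.66.

2010.66 tokens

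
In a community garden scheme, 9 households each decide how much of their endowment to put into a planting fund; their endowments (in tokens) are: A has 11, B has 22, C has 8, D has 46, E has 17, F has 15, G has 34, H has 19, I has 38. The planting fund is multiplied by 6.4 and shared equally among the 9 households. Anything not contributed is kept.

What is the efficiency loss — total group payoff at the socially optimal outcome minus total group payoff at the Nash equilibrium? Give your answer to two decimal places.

1134.00 tokens

The private return per contributed unit is 6.4/9 = 0.7111 < 1 for every player regardless of endowment, so the Nash equilibrium is zero contribution and the group total is Σ E_j = 11 + 22 + 8 + 46 + 17 + 15 + 34 + 19 + 38 = 210.
Each contributed unit returns 6.400 to the group, so the social optimum is full contribution by everyone: group total = 6.400 × 210 = 1344.00.
Efficiency loss = (6.400 − 1) × 210 = 1134.00.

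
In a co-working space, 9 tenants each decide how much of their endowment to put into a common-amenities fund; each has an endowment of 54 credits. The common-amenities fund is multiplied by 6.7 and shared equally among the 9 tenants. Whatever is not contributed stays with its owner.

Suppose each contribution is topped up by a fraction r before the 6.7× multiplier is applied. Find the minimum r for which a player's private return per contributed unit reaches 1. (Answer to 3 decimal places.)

With matching at rate r, one contributed unit becomes (1 + r) in the common-amenities fund and returns 6.7 × (1 + r) / 9 to the contributor.
Setting this equal to 1: 1 + r = 9/6.7 = 1.3433.
So the minimum matching rate is r = 1.3433 − 1 = 0.343.

0.343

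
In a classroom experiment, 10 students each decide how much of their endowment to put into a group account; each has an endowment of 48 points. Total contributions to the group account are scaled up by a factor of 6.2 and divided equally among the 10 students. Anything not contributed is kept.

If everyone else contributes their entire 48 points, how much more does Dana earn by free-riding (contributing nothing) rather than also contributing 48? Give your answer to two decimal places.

18.24 points

Switching from a contribution of 48 to 0 lets Dana keep an extra 48 points, but lowers the group account by 48, which costs Dana their own share of that drop: 6.2/10 × 48 = 29.76.
Net gain = 48 − 29.76 = 18.24. The private return per contributed unit (0.6200) is below 1, so free-riding is indeed the best response regardless of what the others do.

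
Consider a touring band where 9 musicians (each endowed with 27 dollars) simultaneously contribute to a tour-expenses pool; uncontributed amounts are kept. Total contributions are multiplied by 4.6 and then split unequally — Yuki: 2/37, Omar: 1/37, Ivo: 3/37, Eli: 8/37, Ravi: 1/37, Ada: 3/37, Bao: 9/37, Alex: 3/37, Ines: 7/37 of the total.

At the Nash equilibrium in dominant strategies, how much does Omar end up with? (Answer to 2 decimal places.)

30.36 dollars

Each unit j contributes comes back to j as 4.6 × (j's share), so j prefers to contribute only if that share exceeds 1/4.6 = 0.2174; otherwise keeping the unit dominates.
Bao alone (share 9/37) is above the threshold, contributing 27; the remaining 8 contribute 0. Total contributed: 27.
Omar keeps 27 and receives 4.6 × 27 × 1/37 = 3.36 from the tour-expenses pool, for a payoff of 30.36.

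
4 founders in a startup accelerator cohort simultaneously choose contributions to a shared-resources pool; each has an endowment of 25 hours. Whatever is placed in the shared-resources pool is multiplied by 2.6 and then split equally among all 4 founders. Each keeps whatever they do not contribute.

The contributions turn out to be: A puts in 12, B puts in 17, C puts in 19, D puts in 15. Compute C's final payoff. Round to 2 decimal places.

46.95 hours

Total contributed: 12 + 17 + 19 + 15 = 63.
Each receives 2.6 × 63 / 4 = 40.95 from the shared-resources pool.
C keeps 25 − 19 = 6, so C's payoff is 6 + 40.95 = 46.95.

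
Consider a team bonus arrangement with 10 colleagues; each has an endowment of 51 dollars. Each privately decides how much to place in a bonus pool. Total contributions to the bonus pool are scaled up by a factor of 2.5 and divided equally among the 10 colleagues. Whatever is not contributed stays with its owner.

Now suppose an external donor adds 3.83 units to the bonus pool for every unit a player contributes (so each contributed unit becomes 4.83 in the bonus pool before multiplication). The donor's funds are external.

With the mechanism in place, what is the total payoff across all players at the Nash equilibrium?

The effective private return per unit is now 2.5 × 4.83 / 10 = 1.2075 > 1, so every player's dominant strategy flips to full contribution.
So the Nash equilibrium is full contribution by all 10; the group earns 2.5 × 4.83 × 510 = 6158.25.

6158.25 dollars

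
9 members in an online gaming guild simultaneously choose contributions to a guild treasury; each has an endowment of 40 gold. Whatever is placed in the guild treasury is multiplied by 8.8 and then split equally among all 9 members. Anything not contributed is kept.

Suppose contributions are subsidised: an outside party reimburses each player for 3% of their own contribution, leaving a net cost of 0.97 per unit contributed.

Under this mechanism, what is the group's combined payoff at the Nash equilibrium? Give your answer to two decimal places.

3178.80 gold

The effective private return per unit is now (8.8/9) / 0.97 = 1.0080 > 1, so every player's dominant strategy flips to full contribution.
So the Nash equilibrium is full contribution by all 9; the group earns 9 × (40 × 0.03 + 8.8 × 40) = 3178.80.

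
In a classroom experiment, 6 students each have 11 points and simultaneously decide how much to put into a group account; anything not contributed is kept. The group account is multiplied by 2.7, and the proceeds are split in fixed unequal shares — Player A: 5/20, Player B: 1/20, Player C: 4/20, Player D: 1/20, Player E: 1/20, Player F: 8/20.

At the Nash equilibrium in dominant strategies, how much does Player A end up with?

18.43 points

A player with share s gets back 2.7·s per unit contributed, so full contribution is dominant for anyone with s > 1/2.7 = 0.3704 and zero contribution is dominant for anyone below.
Only Player F (8/20) clears that bar, contributing 11; the remaining 5 contribute 0. Total contributed: 11.
Player A keeps 11 and receives 2.7 × 11 × 5/20 = 7.43 from the group account, for a payoff of 18.43.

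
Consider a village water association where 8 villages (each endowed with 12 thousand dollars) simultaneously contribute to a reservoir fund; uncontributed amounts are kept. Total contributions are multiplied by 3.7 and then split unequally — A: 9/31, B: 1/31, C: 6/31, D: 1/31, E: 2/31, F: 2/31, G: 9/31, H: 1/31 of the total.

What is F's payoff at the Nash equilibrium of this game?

Each unit j contributes comes back to j as 3.7 × (j's share), so j prefers to contribute only if that share exceeds 1/3.7 = 0.2703; otherwise keeping the unit dominates.
A and G clear that bar, contributing 12 each; the remaining 6 contribute 0. Total contributed: 24.
F keeps 12 and receives 3.7 × 24 × 2/31 = 5.73 from the reservoir fund, for a payoff of 17.73.

17.73 thousand dollars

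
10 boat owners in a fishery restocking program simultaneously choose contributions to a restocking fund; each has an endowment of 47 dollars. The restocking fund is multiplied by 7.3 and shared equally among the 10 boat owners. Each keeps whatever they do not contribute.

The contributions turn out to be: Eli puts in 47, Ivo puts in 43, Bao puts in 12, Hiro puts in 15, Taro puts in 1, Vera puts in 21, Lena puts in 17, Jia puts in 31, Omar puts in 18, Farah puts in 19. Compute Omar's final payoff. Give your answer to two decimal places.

Total contributed: 47 + 43 + 12 + 15 + 1 + 21 + 17 + 31 + 18 + 19 = 224.
Each receives 7.3 × 224 / 10 = 163.52 from the restocking fund.
Omar keeps 47 − 18 = 29, so Omar's payoff is 29 + 163.52 = 192.52.

192.52 dollars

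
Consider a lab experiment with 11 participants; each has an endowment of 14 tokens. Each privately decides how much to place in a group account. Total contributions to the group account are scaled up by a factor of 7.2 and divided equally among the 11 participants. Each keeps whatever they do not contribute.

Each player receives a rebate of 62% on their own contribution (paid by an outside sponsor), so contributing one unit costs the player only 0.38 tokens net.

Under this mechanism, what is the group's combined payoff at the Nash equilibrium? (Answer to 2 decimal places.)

Under the mechanism each unit contributed yields (7.2/11) / 0.38 = 1.7225 back to its contributor per unit of net cost, which exceeds 1, making full contribution the dominant choice for everyone.
So the Nash equilibrium is full contribution by all 11; the group earns 11 × (14 × 0.62 + 7.2 × 14) = 1204.28.

1204.28 tokens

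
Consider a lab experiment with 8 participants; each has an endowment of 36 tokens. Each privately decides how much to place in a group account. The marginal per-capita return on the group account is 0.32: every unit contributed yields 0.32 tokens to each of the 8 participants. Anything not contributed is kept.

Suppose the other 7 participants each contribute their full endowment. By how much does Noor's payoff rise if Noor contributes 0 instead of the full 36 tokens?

Switching from a contribution of 36 to 0 lets Noor keep an extra 36 tokens, but lowers the group account by 36, which costs Noor their own share of that drop: 0.32 × 36 = 11.52.
Net gain = 36 − 11.52 = 24.48. The private return per contributed unit (0.32) is below 1, so free-riding is indeed the best response regardless of what the others do.

24.48 tokens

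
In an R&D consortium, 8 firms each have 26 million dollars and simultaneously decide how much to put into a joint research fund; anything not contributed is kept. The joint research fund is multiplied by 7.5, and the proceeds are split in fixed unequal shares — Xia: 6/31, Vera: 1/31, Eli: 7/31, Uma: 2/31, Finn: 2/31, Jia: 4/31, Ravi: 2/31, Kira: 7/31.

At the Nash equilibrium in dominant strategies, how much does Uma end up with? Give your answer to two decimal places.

63.74 million dollars

Each unit j contributes comes back to j as 7.5 × (j's share), so j prefers to contribute only if that share exceeds 1/7.5 = 0.1333; otherwise keeping the unit dominates.
The shares above 0.1333 belong to Xia, Eli and Kira, contributing 26 each; the remaining 5 contribute 0. Total contributed: 78.
Uma keeps 26 and receives 7.5 × 78 × 2/31 = 37.74 from the joint research fund, for a payoff of 63.74.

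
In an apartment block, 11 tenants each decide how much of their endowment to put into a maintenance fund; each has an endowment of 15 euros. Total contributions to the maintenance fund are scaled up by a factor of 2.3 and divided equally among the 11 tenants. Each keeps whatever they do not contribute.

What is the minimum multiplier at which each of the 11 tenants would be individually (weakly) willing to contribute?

A contributed unit returns (multiplier)/11 to its contributor.
This reaches 1 exactly when the multiplier is 11.

11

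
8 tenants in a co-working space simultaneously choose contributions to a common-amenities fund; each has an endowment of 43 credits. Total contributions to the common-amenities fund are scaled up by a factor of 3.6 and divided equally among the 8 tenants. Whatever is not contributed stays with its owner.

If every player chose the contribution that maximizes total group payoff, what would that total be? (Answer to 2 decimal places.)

1238.40 credits

Each contributed unit returns 3.600 to the group as a whole (0.4500 to each of 8 players), which exceeds 1, so the social optimum is full contribution: group total = 3.600 × 344 = 1238.40.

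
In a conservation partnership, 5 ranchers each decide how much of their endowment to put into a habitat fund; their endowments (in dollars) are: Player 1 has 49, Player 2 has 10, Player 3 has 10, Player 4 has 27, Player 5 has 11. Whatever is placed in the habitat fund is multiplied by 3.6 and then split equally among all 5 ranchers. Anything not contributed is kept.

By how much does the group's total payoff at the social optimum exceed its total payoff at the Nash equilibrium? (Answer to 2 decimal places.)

The private return per contributed unit is 3.6/5 = 0.7200 < 1 for every player regardless of endowment, so the Nash equilibrium is zero contribution and the group total is Σ E_j = 49 + 10 + 10 + 27 + 11 = 107.
Each contributed unit returns 3.600 to the group, so the social optimum is full contribution by everyone: group total = 3.600 × 107 = 385.20.
Efficiency loss = (3.600 − 1) × 107 = 278.20.

278.20 dollars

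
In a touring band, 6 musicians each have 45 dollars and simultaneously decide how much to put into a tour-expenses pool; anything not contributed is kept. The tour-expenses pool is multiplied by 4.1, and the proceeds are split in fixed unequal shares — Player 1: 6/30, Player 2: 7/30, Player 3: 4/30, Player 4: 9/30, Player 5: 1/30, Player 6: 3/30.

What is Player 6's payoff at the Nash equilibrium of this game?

63.45 dollars

Each unit j contributes comes back to j as 4.1 × (j's share), so j prefers to contribute only if that share exceeds 1/4.1 = 0.2439; otherwise keeping the unit dominates.
Player 4 alone (share 9/30) is above the threshold, contributing 45; the remaining 5 contribute 0. Total contributed: 45.
Player 6 keeps 45 and receives 4.1 × 45 × 3/30 = 18.45 from the tour-expenses pool, for a payoff of 63.45.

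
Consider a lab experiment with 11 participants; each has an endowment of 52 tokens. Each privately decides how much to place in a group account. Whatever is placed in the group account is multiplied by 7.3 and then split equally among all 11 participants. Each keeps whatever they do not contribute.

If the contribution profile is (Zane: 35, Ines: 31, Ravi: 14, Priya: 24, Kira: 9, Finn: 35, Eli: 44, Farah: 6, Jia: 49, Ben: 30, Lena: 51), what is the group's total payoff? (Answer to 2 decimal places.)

2638.40 tokens

Total contributed: 35 + 31 + 14 + 24 + 9 + 35 + 44 + 6 + 49 + 30 + 51 = 328; total kept: 11 × 52 − 328 = 244.
The group account pays out 7.3 × 328 = 2394.40 in aggregate.
Group total = 244 + 2394.40 = 2638.40.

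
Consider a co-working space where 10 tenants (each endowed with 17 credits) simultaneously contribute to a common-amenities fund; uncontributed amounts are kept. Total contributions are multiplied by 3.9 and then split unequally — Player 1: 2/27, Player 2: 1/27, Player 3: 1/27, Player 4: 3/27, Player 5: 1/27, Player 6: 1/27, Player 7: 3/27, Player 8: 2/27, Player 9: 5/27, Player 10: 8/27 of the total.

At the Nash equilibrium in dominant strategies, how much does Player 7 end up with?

24.37 credits

For player j, contributing a unit is worthwhile iff 3.9 × (j's share) ≥ 1, i.e. iff j's share is at least 0.2564.
Player 10 alone (share 8/27) is above the threshold, contributing 17; the remaining 9 contribute 0. Total contributed: 17.
Player 7 keeps 17 and receives 3.9 × 17 × 3/27 = 7.37 from the common-amenities fund, for a payoff of 24.37.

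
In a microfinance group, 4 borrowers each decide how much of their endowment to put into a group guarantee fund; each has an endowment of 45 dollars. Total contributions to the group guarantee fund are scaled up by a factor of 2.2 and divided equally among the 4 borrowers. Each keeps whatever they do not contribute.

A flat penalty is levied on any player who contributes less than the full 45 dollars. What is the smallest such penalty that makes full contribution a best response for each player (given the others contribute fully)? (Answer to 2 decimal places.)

Given the others contribute fully, the best deviation is to contribute 0 (any partial contribution still incurs the fine and gives up units whose private return 0.5500 is below 1).
Deviating from 45 to 0 saves 45 dollars but forfeits the deviator's share of the drop in the group guarantee fund: 2.2/4 × 45 = 24.75.
So the deviation gain is 45 − 24.75 = 20.25, and the fine must be at least 20.25 dollars to wipe it out.

20.25 dollars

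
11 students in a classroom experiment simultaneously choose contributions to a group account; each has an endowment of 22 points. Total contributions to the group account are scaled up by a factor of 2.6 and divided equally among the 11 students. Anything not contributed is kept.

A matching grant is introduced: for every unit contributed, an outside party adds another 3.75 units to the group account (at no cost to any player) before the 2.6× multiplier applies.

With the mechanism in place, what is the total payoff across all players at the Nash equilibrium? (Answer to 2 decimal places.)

The effective private return per unit is now 2.6 × 4.75 / 11 = 1.1227 > 1, so every player's dominant strategy flips to full contribution.
So the Nash equilibrium is full contribution by all 11; the group earns 2.6 × 4.75 × 242 = 2988.70.

2988.70 points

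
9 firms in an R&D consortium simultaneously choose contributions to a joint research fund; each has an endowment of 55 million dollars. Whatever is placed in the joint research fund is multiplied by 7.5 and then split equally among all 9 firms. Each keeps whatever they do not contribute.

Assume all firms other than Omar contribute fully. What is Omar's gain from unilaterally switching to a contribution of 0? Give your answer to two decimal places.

Switching from a contribution of 55 to 0 lets Omar keep an extra 55 million dollars, but lowers the joint research fund by 55, which costs Omar their own share of that drop: 7.5/9 × 55 = 45.83.
Net gain = 55 − 45.83 = 9.17. The private return per contributed unit (0.8333) is below 1, so free-riding is indeed the best response regardless of what the others do.

9.17 million dollars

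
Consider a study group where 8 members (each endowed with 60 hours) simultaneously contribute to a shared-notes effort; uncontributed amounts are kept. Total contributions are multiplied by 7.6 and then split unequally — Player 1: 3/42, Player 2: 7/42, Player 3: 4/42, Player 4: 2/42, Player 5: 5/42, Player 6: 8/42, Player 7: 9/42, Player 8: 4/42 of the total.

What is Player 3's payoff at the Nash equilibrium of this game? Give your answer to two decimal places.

190.29 hours

Each unit j contributes comes back to j as 7.6 × (j's share), so j prefers to contribute only if that share exceeds 1/7.6 = 0.1316; otherwise keeping the unit dominates.
Player 2, Player 6 and Player 7 clear that bar, contributing 60 each; the remaining 5 contribute 0. Total contributed: 180.
Player 3 keeps 60 and receives 7.6 × 180 × 4/42 = 130.29 from the shared-notes effort, for a payoff of 190.29.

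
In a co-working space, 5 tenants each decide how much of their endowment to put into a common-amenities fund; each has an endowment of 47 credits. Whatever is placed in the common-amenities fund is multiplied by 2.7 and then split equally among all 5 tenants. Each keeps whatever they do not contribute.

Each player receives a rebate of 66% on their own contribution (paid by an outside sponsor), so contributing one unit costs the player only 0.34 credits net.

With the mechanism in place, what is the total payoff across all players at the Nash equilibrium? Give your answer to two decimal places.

Under the mechanism each unit contributed yields (2.7/5) / 0.34 = 1.5882 back to its contributor per unit of net cost, which exceeds 1, making full contribution the dominant choice for everyone.
So the Nash equilibrium is full contribution by all 5; the group earns 5 × (47 × 0.66 + 2.7 × 47) = 789.60.

789.60 credits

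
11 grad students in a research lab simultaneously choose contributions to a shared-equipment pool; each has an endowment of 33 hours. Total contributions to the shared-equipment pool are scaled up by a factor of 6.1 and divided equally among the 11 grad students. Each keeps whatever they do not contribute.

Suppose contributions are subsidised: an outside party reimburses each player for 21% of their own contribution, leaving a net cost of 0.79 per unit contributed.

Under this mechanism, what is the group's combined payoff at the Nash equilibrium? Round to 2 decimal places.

Even with the mechanism, each unit contributed returns only (6.1/11) / 0.79 = 0.7020 per unit of net cost, so contributing nothing is still dominant.
At the Nash equilibrium no one contributes; group total payoff = 11 × 33 = 363.

363.00 hours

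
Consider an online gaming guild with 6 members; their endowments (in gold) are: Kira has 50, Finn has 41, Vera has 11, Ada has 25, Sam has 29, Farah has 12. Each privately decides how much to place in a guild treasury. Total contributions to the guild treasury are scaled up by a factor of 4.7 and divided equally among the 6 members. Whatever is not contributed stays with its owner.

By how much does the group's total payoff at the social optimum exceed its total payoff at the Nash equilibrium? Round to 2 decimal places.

621.60 gold

The private return per contributed unit is 4.7/6 = 0.7833 < 1 for every player regardless of endowment, so the Nash equilibrium is zero contribution and the group total is Σ E_j = 50 + 41 + 11 + 25 + 29 + 12 = 168.
Each contributed unit returns 4.700 to the group, so the social optimum is full contribution by everyone: group total = 4.700 × 168 = 789.60.
Efficiency loss = (4.700 − 1) × 168 = 621.60.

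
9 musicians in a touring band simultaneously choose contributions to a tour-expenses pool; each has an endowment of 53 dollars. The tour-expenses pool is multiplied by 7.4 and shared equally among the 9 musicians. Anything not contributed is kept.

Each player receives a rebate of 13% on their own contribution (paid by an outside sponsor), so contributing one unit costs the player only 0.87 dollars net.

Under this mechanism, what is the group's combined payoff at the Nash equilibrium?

With the mechanism, a contributed unit returns (7.4/9) / 0.87 = 0.9451 per unit of net cost — still below 1 — so contributing 0 remains dominant for every player.
Everyone keeps their endowment and the group total is 9 × 53 = 477.

477.00 dollars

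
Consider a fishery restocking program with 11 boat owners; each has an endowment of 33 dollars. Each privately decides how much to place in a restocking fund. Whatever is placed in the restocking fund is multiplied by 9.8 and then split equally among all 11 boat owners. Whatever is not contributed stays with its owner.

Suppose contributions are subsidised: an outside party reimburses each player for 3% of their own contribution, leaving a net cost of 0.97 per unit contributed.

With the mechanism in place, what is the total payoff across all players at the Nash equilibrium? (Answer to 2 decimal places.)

The effective private return is (9.8/11) / 0.97 = 0.9185, which is still under 1, so the mechanism doesn't change anyone's dominant strategy: zero contribution.
At the Nash equilibrium no one contributes; group total payoff = 11 × 33 = 363.

363.00 dollars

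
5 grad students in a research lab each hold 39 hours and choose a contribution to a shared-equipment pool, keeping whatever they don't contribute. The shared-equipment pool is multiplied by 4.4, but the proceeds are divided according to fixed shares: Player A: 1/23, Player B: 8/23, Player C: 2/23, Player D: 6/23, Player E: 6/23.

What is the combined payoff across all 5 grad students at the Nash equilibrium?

Each unit j contributes comes back to j as 4.4 × (j's share), so j prefers to contribute only if that share exceeds 1/4.4 = 0.2273; otherwise keeping the unit dominates.
The shares above 0.2273 belong to Player B, Player D and Player E, contributing 39 each; the remaining 2 contribute 0. Total contributed: 117.
The shared-equipment pool pays out 4.4 × 117 = 514.80 in total (split across the unequal shares, but the aggregate is all that matters for the group sum).
The 2 free-riders keep 39 each, adding 78. Group total = 78 + 514.80 = 592.80.

592.80 hours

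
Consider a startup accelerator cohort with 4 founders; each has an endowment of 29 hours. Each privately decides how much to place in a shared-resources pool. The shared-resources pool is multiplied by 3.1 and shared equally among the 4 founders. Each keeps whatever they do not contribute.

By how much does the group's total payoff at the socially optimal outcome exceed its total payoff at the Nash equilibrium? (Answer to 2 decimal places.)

243.60 hours

Each contributed unit returns 3.1/4 = 0.7750 to its contributor — below 1 — so contributing 0 is dominant for every player. At the Nash equilibrium everyone keeps their 29, and the group total is 4 × 29 = 116.
Each contributed unit returns 3.100 to the group as a whole (0.7750 to each of 4 players), which exceeds 1, so the social optimum is full contribution: group total = 3.100 × 116 = 359.60.
Efficiency loss = 359.60 − 116 = 243.60.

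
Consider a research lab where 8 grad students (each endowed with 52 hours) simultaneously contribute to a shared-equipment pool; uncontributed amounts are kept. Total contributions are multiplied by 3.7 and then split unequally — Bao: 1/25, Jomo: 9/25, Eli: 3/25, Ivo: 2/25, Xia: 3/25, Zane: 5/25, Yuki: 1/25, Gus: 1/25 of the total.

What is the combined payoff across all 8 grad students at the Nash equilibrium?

Each unit j contributes comes back to j as 3.7 × (j's share), so j prefers to contribute only if that share exceeds 1/3.7 = 0.2703; otherwise keeping the unit dominates.
The only share above 0.2703 is Jomo's 9/25, contributing 52; the remaining 7 contribute 0. Total contributed: 52.
The shared-equipment pool pays out 3.7 × 52 = 192.40 in total (split across the unequal shares, but the aggregate is all that matters for the group sum).
The 7 free-riders keep 52 each, adding 364. Group total = 364 + 192.40 = 556.40.

556.40 hours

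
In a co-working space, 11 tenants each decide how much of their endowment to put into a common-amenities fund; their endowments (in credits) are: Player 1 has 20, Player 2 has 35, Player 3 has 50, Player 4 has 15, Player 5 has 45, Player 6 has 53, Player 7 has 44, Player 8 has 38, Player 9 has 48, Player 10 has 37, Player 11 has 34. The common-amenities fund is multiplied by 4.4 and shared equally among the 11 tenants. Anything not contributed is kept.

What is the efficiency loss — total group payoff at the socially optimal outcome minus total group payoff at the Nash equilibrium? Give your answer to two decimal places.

The private return per contributed unit is 4.4/11 = 0.4000 < 1 for every player regardless of endowment, so the Nash equilibrium is zero contribution and the group total is Σ E_j = 20 + 35 + 50 + 15 + 45 + 53 + 44 + 38 + 48 + 37 + 34 = 419.
Each contributed unit returns 4.400 to the group, so the social optimum is full contribution by everyone: group total = 4.400 × 419 = 1843.60.
Efficiency loss = (4.400 − 1) × 419 = 1424.60.

1424.60 credits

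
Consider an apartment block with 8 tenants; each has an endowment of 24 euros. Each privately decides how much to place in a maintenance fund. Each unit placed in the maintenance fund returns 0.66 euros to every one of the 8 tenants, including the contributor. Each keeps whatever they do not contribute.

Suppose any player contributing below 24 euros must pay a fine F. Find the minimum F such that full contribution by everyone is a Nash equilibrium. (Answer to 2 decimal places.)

Given the others contribute fully, the best deviation is to contribute 0 (any partial contribution still incurs the fine and gives up units whose private return 0.66 is below 1).
Deviating from 24 to 0 saves 24 euros but forfeits the deviator's share of the drop in the maintenance fund: 0.66 × 24 = 15.84.
So the deviation gain is 24 − 15.84 = 8.16, and the fine must be at least 8.16 euros to wipe it out.

8.16 euros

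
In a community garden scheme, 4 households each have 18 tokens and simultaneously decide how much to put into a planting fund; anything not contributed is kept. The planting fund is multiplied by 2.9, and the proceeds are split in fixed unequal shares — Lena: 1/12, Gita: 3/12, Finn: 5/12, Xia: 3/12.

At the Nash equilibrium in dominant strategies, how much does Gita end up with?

A player with share s gets back 2.9·s per unit contributed, so full contribution is dominant for anyone with s > 1/2.9 = 0.3448 and zero contribution is dominant for anyone below.
Finn alone (share 5/12) is above the threshold, contributing 18; the remaining 3 contribute 0. Total contributed: 18.
Gita keeps 18 and receives 2.9 × 18 × 3/12 = 13.05 from the planting fund, for a payoff of 31.05.

31.05 tokens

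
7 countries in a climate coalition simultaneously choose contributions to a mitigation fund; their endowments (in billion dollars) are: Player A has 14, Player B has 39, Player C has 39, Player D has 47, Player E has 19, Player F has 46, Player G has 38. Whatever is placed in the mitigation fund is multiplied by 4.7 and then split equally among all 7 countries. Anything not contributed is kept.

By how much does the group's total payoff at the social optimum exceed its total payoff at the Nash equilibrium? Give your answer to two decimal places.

895.40 billion dollars

The private return per contributed unit is 4.7/7 = 0.6714 < 1 for every player regardless of endowment, so the Nash equilibrium is zero contribution and the group total is Σ E_j = 14 + 39 + 39 + 47 + 19 + 46 + 38 = 242.
Each contributed unit returns 4.700 to the group, so the social optimum is full contribution by everyone: group total = 4.700 × 242 = 1137.40.
Efficiency loss = (4.700 − 1) × 242 = 895.40.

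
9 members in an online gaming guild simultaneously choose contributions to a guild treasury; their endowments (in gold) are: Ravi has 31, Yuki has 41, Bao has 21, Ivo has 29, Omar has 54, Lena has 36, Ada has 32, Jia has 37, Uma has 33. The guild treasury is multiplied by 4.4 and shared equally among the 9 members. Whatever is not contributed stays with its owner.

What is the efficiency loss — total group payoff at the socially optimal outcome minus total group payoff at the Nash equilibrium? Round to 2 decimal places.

The private return per contributed unit is 4.4/9 = 0.4889 < 1 for every player regardless of endowment, so the Nash equilibrium is zero contribution and the group total is Σ E_j = 31 + 41 + 21 + 29 + 54 + 36 + 32 + 37 + 33 = 314.
Each contributed unit returns 4.400 to the group, so the social optimum is full contribution by everyone: group total = 4.400 × 314 = 1381.60.
Efficiency loss = (4.400 − 1) × 314 = 1067.60.

1067.60 gold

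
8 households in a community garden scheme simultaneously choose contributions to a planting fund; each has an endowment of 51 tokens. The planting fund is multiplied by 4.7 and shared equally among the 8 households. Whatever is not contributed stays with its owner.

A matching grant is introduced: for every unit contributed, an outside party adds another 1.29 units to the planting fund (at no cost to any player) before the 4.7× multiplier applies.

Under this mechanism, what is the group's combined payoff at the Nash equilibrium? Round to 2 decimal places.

4391.30 tokens

Under the mechanism each unit contributed yields 4.7 × 2.29 / 8 = 1.3454 back to its contributor per unit of net cost, which exceeds 1, making full contribution the dominant choice for everyone.
At the Nash equilibrium everyone contributes 51. Group total payoff = 4.7 × 2.29 × 408 = 4391.30.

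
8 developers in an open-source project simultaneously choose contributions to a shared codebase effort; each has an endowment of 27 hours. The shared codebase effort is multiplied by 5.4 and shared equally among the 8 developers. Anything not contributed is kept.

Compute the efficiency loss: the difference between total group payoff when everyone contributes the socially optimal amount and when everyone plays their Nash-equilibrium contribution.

Each contributed unit returns 5.4/8 = 0.6750 to its contributor — below 1 — so contributing 0 is dominant for every player. At the Nash equilibrium everyone keeps their 27, and the group total is 8 × 27 = 216.
Each contributed unit returns 5.400 to the group as a whole (0.6750 to each of 8 players), which exceeds 1, so the social optimum is full contribution: group total = 5.400 × 216 = 1166.40.
Efficiency loss = 1166.40 − 216 = 950.40.

950.40 hours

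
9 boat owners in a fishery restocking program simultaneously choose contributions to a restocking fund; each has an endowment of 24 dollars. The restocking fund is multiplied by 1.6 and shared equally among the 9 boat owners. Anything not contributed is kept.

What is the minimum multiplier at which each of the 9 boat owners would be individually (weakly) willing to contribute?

9

A contributed unit returns (multiplier)/9 to its contributor.
This reaches 1 exactly when the multiplier is 9.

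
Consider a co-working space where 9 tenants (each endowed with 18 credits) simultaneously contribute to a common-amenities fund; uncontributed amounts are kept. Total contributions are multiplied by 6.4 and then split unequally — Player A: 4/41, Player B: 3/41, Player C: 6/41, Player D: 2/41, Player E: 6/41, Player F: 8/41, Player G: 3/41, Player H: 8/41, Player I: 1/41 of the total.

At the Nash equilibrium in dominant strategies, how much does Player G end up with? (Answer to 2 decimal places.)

34.86 credits

Each unit j contributes comes back to j as 6.4 × (j's share), so j prefers to contribute only if that share exceeds 1/6.4 = 0.1563; otherwise keeping the unit dominates.
The shares above 0.1563 belong to Player F and Player H, contributing 18 each; the remaining 7 contribute 0. Total contributed: 36.
Player G keeps 18 and receives 6.4 × 36 × 3/41 = 16.86 from the common-amenities fund, for a payoff of 34.86.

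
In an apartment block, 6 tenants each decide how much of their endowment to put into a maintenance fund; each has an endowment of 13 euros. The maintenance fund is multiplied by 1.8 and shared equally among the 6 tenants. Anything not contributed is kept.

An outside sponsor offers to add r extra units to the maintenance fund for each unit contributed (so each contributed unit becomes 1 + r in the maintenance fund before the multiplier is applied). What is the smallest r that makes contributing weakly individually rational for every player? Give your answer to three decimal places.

With matching at rate r, one contributed unit becomes (1 + r) in the maintenance fund and returns 1.8 × (1 + r) / 6 to the contributor.
Setting this equal to 1: 1 + r = 6/1.8 = 3.3333.
So the minimum matching rate is r = 3.3333 − 1 = 2.333.

2.333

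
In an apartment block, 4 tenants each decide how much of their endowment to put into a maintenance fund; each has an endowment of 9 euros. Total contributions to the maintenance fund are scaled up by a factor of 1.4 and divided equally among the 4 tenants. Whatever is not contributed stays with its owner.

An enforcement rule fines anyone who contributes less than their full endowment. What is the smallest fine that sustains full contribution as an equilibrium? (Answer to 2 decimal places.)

5.85 euros

Given the others contribute fully, the best deviation is to contribute 0 (any partial contribution still incurs the fine and gives up units whose private return 0.3500 is below 1).
Deviating from 9 to 0 saves 9 euros but forfeits the deviator's share of the drop in the maintenance fund: 1.4/4 × 9 = 3.15.
So the deviation gain is 9 − 3.15 = 5.85, and the fine must be at least 5.85 euros to wipe it out.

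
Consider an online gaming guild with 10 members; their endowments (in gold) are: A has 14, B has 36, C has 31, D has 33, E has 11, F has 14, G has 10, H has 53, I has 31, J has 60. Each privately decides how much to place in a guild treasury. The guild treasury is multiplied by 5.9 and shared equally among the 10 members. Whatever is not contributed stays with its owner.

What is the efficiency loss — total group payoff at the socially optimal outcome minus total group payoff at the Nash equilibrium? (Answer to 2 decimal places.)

The private return per contributed unit is 5.9/10 = 0.5900 < 1 for every player regardless of endowment, so the Nash equilibrium is zero contribution and the group total is Σ E_j = 14 + 36 + 31 + 33 + 11 + 14 + 10 + 53 + 31 + 60 = 293.
Each contributed unit returns 5.900 to the group, so the social optimum is full contribution by everyone: group total = 5.900 × 293 = 1728.70.
Efficiency loss = (5.900 − 1) × 293 = 1435.70.

1435.70 gold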